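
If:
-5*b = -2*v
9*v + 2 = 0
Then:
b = -4/45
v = -2/9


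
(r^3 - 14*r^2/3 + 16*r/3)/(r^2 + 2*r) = (3*r^2 - 14*r + 16)/(3*(r + 2))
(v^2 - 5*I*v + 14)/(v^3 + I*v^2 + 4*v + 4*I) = (v - 7*I)/(v^2 - I*v + 2)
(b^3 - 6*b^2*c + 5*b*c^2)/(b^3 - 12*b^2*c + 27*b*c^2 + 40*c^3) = b*(b - c)/(b^2 - 7*b*c - 8*c^2)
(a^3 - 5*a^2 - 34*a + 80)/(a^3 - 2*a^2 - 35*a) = (a^2 - 10*a + 16)/(a*(a - 7))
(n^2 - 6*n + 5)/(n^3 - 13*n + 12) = (n - 5)/(n^2 + n - 12)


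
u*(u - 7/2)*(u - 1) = u^3 - 9*u^2/2 + 7*u/2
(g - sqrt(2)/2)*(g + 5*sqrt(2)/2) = g^2 + 2*sqrt(2)*g - 5/2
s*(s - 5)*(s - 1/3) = s^3 - 16*s^2/3 + 5*s/3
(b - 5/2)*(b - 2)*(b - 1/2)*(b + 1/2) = b^4 - 9*b^3/2 + 19*b^2/4 + 9*b/8 - 5/4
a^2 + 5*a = a*(a + 5)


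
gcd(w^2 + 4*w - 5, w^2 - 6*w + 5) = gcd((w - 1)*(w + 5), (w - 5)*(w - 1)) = w - 1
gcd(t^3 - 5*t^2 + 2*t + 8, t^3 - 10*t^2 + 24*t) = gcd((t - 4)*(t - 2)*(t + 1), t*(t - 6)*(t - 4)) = t - 4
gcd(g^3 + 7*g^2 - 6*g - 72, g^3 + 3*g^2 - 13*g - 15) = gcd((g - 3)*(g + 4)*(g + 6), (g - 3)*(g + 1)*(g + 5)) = g - 3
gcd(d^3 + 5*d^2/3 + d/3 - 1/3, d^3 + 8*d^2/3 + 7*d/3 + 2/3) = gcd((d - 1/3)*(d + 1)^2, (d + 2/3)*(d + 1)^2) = d^2 + 2*d + 1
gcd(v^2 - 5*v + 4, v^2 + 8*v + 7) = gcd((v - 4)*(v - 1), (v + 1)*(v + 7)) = 1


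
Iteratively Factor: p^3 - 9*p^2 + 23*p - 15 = (p - 3)*(p^2 - 6*p + 5) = (p - 3)*(p - 1)*(p - 5)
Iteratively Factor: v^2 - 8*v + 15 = (v - 3)*(v - 5)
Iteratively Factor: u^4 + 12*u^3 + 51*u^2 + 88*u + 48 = (u + 1)*(u^3 + 11*u^2 + 40*u + 48) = (u + 1)*(u + 4)*(u^2 + 7*u + 12) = (u + 1)*(u + 4)^2*(u + 3)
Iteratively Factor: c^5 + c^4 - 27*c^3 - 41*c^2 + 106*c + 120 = (c - 2)*(c^4 + 3*c^3 - 21*c^2 - 83*c - 60) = (c - 5)*(c - 2)*(c^3 + 8*c^2 + 19*c + 12) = (c - 5)*(c - 2)*(c + 3)*(c^2 + 5*c + 4) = (c - 5)*(c - 2)*(c + 1)*(c + 3)*(c + 4)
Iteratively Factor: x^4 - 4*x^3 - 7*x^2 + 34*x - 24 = (x + 3)*(x^3 - 7*x^2 + 14*x - 8) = (x - 4)*(x + 3)*(x^2 - 3*x + 2) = (x - 4)*(x - 2)*(x + 3)*(x - 1)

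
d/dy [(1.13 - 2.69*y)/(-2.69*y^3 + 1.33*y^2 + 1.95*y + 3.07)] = (-14.4722*y^3 + 12.6968*y^2 - 3.0058*y - 10.4618)/(7.2361*y^6 - 7.1554*y^5 - 8.7221*y^4 - 11.3296*y^3 + 11.9687*y^2 + 11.973*y + 9.4249)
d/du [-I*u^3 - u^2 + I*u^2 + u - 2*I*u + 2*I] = -3*I*u^2 - 2*u*(1 - I) + 1 - 2*I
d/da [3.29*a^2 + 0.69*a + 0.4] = 6.58*a + 0.69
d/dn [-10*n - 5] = -10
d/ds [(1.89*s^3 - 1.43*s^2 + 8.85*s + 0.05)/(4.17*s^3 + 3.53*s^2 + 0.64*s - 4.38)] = (12.6348*s^4 - 71.3898*s^3 - 57.6158*s^2 + 12.1738*s - 38.795)/(17.3889*s^6 + 29.4402*s^5 + 17.7985*s^4 - 32.0108*s^3 - 30.5132*s^2 - 5.6064*s + 19.1844)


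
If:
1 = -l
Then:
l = -1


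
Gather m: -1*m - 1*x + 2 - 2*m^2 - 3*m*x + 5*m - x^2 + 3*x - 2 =-2*m^2 + m*(4 - 3*x) - x^2 + 2*x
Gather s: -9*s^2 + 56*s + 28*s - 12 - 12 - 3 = -9*s^2 + 84*s - 27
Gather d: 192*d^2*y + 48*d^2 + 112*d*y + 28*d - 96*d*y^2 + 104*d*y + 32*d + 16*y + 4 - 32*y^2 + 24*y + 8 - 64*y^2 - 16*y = d^2*(192*y + 48) + d*(-96*y^2 + 216*y + 60) - 96*y^2 + 24*y + 12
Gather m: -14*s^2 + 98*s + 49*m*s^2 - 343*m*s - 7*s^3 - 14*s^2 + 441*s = m*(49*s^2 - 343*s) - 7*s^3 - 28*s^2 + 539*s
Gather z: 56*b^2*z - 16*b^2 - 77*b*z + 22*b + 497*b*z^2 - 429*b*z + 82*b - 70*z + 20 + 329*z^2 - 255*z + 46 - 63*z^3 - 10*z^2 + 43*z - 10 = -16*b^2 + 104*b - 63*z^3 + z^2*(497*b + 319) + z*(56*b^2 - 506*b - 282) + 56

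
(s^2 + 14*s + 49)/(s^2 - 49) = (s + 7)/(s - 7)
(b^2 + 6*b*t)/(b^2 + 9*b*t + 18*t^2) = b/(b + 3*t)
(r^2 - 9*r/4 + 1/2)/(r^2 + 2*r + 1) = (4*r^2 - 9*r + 2)/(4*(r^2 + 2*r + 1))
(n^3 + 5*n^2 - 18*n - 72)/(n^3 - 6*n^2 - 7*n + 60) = (n + 6)/(n - 5)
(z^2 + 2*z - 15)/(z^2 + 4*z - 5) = (z - 3)/(z - 1)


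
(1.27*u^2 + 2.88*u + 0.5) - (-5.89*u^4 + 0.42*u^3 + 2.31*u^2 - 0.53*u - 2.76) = 5.89*u^4 - 0.42*u^3 - 1.04*u^2 + 3.41*u + 3.26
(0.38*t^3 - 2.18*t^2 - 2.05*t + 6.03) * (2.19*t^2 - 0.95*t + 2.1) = 0.8322*t^5 - 5.1352*t^4 - 1.6205*t^3 + 10.5752*t^2 - 10.0335*t + 12.663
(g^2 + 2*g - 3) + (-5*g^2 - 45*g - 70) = -4*g^2 - 43*g - 73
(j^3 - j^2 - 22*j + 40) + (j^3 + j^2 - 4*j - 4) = 2*j^3 - 26*j + 36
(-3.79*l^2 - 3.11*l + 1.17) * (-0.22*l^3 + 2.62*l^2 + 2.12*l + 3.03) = 0.8338*l^5 - 9.2456*l^4 - 16.4404*l^3 - 15.0115*l^2 - 6.9429*l + 3.5451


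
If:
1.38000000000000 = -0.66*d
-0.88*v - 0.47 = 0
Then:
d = -2.09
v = -0.53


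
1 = 1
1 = 1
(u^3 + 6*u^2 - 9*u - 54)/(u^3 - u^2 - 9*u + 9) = (u + 6)/(u - 1)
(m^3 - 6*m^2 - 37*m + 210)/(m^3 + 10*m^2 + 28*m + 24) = (m^2 - 12*m + 35)/(m^2 + 4*m + 4)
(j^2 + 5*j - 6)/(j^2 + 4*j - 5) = (j + 6)/(j + 5)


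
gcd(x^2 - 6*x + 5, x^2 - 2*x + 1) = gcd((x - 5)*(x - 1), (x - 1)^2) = x - 1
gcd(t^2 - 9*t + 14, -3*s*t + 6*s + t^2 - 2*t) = t - 2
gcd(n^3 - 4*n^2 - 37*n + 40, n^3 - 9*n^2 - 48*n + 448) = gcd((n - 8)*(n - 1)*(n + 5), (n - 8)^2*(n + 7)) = n - 8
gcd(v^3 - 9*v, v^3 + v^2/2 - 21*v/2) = v^2 - 3*v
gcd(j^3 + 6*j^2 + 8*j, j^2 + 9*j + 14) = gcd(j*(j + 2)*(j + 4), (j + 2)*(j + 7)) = j + 2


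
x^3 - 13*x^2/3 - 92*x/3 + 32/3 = (x - 8)*(x - 1/3)*(x + 4)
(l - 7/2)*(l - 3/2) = l^2 - 5*l + 21/4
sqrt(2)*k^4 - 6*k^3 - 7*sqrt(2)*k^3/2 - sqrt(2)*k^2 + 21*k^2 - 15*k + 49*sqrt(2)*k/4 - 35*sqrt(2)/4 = (k - 5/2)*(k - 1)*(k - 7*sqrt(2)/2)*(sqrt(2)*k + 1)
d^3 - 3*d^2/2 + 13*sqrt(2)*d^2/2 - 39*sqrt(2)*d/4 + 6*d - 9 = (d - 3/2)*(d + sqrt(2)/2)*(d + 6*sqrt(2))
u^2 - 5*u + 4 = (u - 4)*(u - 1)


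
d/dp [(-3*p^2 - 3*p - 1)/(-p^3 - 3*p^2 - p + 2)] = (-3*p^4 - 6*p^3 - 9*p^2 - 18*p - 7)/(p^6 + 6*p^5 + 11*p^4 + 2*p^3 - 11*p^2 - 4*p + 4)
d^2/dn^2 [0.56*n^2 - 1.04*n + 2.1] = 1.12000000000000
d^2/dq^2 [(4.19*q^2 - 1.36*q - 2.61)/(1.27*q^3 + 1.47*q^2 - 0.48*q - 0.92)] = (13.516102*q^6 - 13.161264*q^5 - 50.424588*q^4 - 11.0462319999999*q^3 - 9.36230999999999*q^2 - 18.283032*q + 0.0317680000000025)/(2.048383*q^9 + 7.112889*q^8 + 5.910453*q^7 - 6.651753*q^6 - 12.53916*q^5 - 1.583028*q^4 + 7.009104*q^3 + 3.09672*q^2 - 1.218816*q - 0.778688)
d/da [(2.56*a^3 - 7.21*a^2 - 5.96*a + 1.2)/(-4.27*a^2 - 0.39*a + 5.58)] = (-10.9312*a^4 - 1.9968*a^3 + 20.2171*a^2 - 70.2156*a - 32.7888)/(18.2329*a^4 + 3.3306*a^3 - 47.5011*a^2 - 4.3524*a + 31.1364)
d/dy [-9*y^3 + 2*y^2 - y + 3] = -27*y^2 + 4*y - 1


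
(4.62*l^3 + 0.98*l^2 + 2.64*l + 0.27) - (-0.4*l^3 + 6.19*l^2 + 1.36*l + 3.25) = 5.02*l^3 - 5.21*l^2 + 1.28*l - 2.98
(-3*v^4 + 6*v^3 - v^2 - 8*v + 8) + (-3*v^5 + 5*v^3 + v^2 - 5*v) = -3*v^5 - 3*v^4 + 11*v^3 - 13*v + 8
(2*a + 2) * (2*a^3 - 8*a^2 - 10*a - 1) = 4*a^4 - 12*a^3 - 36*a^2 - 22*a - 2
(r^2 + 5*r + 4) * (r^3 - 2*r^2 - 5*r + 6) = r^5 + 3*r^4 - 11*r^3 - 27*r^2 + 10*r + 24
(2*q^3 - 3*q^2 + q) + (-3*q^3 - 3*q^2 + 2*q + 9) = -q^3 - 6*q^2 + 3*q + 9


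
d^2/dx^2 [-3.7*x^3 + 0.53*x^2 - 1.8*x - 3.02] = 1.06 - 22.2*x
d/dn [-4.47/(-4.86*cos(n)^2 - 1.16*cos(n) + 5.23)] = (43.4484*cos(n) + 5.1852)*sin(n)/(4.86*cos(n)^2 + 1.16*cos(n) - 5.23)^2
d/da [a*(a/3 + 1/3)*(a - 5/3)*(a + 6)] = 4*a^3/3 + 16*a^2/3 - 34*a/9 - 10/3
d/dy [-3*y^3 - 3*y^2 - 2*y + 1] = -9*y^2 - 6*y - 2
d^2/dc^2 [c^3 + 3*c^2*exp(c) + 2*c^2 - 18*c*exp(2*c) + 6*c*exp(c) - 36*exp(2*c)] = 3*c^2*exp(c) - 72*c*exp(2*c) + 18*c*exp(c) + 6*c - 216*exp(2*c) + 18*exp(c) + 4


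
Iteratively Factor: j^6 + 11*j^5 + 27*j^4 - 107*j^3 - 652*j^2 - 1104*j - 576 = (j + 4)*(j^5 + 7*j^4 - j^3 - 103*j^2 - 240*j - 144) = (j + 3)*(j + 4)*(j^4 + 4*j^3 - 13*j^2 - 64*j - 48) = (j - 4)*(j + 3)*(j + 4)*(j^3 + 8*j^2 + 19*j + 12) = (j - 4)*(j + 3)^2*(j + 4)*(j^2 + 5*j + 4) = (j - 4)*(j + 3)^2*(j + 4)^2*(j + 1)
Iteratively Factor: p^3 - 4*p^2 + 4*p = (p)*(p^2 - 4*p + 4) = p*(p - 2)*(p - 2)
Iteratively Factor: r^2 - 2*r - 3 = (r + 1)*(r - 3)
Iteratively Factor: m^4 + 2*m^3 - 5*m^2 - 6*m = (m + 3)*(m^3 - m^2 - 2*m) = m*(m + 3)*(m^2 - m - 2) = m*(m - 2)*(m + 3)*(m + 1)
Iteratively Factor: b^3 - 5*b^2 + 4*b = (b - 1)*(b^2 - 4*b) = b*(b - 1)*(b - 4)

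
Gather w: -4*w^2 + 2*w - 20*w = -4*w^2 - 18*w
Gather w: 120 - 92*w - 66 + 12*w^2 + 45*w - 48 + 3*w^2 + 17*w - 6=15*w^2 - 30*w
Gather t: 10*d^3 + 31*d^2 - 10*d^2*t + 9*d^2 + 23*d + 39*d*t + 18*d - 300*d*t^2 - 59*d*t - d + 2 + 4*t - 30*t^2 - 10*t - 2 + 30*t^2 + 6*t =10*d^3 + 40*d^2 - 300*d*t^2 + 40*d + t*(-10*d^2 - 20*d)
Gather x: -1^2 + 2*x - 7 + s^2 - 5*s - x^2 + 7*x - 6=s^2 - 5*s - x^2 + 9*x - 14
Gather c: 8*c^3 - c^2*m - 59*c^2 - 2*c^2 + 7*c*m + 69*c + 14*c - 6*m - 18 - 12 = 8*c^3 + c^2*(-m - 61) + c*(7*m + 83) - 6*m - 30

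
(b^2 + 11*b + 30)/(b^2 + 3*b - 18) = (b + 5)/(b - 3)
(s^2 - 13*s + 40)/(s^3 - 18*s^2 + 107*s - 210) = (s - 8)/(s^2 - 13*s + 42)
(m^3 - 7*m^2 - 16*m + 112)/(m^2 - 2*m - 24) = (m^2 - 11*m + 28)/(m - 6)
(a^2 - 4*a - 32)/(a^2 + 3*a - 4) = (a - 8)/(a - 1)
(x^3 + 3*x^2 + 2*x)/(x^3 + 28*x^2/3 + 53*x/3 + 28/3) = 3*x*(x + 2)/(3*x^2 + 25*x + 28)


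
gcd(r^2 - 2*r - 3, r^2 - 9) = r - 3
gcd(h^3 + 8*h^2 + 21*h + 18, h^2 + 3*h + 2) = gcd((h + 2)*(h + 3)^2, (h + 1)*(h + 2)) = h + 2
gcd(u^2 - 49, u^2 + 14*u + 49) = u + 7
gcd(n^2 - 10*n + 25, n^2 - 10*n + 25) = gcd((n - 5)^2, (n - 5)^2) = n^2 - 10*n + 25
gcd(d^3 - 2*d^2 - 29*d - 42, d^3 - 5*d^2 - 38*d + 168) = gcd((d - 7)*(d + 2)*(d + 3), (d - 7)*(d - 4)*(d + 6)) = d - 7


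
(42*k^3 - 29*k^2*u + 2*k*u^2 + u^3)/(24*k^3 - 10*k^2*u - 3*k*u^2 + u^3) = (-21*k^2 + 4*k*u + u^2)/(-12*k^2 - k*u + u^2)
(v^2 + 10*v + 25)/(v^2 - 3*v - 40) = (v + 5)/(v - 8)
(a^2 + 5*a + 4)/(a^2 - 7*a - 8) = (a + 4)/(a - 8)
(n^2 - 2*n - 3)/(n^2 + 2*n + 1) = (n - 3)/(n + 1)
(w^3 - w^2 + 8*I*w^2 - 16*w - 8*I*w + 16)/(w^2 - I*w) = (w^3 + w^2*(-1 + 8*I) - 8*w*(2 + I) + 16)/(w*(w - I))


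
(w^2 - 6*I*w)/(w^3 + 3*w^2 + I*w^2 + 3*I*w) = (w - 6*I)/(w^2 + w*(3 + I) + 3*I)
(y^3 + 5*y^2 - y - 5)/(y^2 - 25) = (y^2 - 1)/(y - 5)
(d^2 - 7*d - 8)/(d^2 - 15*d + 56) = (d + 1)/(d - 7)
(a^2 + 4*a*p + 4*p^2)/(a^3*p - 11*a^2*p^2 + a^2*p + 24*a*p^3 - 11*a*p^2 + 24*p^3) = (a^2 + 4*a*p + 4*p^2)/(p*(a^3 - 11*a^2*p + a^2 + 24*a*p^2 - 11*a*p + 24*p^2))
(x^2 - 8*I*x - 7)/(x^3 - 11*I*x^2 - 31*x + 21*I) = 1/(x - 3*I)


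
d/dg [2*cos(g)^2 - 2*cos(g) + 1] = 2*sin(g) - 2*sin(2*g)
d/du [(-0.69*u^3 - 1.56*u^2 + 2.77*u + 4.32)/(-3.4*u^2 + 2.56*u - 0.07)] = (2.346*u^4 - 3.5328*u^3 + 5.5693*u^2 + 29.5944*u - 11.2531)/(11.56*u^4 - 17.408*u^3 + 7.0296*u^2 - 0.3584*u + 0.0049)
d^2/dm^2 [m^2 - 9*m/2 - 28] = 2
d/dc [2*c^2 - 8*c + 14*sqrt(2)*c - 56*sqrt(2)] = 4*c - 8 + 14*sqrt(2)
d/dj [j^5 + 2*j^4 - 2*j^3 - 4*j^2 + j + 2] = 5*j^4 + 8*j^3 - 6*j^2 - 8*j + 1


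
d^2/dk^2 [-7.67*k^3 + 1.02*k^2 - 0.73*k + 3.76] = 2.04 - 46.02*k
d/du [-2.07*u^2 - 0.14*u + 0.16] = -4.14*u - 0.14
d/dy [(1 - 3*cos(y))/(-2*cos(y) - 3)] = -11*sin(y)/(2*cos(y) + 3)^2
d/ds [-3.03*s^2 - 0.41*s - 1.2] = -6.06*s - 0.41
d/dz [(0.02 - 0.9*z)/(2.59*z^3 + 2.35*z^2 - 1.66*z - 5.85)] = (4.662*z^3 + 1.9596*z^2 - 0.0940000000000001*z + 5.2982)/(6.7081*z^6 + 12.173*z^5 - 3.0763*z^4 - 38.105*z^3 - 24.7394*z^2 + 19.422*z + 34.2225)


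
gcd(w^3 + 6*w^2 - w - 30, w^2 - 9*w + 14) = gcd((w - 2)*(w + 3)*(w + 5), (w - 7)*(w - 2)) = w - 2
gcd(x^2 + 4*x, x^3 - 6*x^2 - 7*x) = x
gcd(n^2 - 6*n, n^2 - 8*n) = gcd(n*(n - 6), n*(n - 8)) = n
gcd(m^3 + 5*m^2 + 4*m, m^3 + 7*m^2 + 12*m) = m^2 + 4*m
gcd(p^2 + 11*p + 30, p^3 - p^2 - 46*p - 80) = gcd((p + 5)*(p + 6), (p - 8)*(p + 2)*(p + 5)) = p + 5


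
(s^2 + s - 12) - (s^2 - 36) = s + 24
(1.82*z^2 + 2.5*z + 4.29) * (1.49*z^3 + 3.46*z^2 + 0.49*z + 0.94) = 2.7118*z^5 + 10.0222*z^4 + 15.9339*z^3 + 17.7792*z^2 + 4.4521*z + 4.0326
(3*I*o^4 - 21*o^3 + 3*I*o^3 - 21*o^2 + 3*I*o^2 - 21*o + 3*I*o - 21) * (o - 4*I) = 3*I*o^5 - 9*o^4 + 3*I*o^4 - 9*o^3 + 87*I*o^3 - 9*o^2 + 87*I*o^2 - 9*o + 84*I*o + 84*I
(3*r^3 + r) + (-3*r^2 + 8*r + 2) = 3*r^3 - 3*r^2 + 9*r + 2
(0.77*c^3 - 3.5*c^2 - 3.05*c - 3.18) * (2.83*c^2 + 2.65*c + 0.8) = 2.1791*c^5 - 7.8645*c^4 - 17.2905*c^3 - 19.8819*c^2 - 10.867*c - 2.544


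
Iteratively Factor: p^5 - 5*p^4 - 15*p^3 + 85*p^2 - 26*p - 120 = (p - 2)*(p^4 - 3*p^3 - 21*p^2 + 43*p + 60) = (p - 2)*(p + 1)*(p^3 - 4*p^2 - 17*p + 60) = (p - 3)*(p - 2)*(p + 1)*(p^2 - p - 20) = (p - 3)*(p - 2)*(p + 1)*(p + 4)*(p - 5)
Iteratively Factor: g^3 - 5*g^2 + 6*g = (g - 3)*(g^2 - 2*g) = g*(g - 3)*(g - 2)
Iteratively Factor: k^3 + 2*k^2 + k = (k + 1)*(k^2 + k) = k*(k + 1)*(k + 1)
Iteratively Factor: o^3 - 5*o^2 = (o)*(o^2 - 5*o) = o*(o - 5)*(o)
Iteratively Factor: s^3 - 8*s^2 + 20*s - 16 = (s - 2)*(s^2 - 6*s + 8) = (s - 2)^2*(s - 4)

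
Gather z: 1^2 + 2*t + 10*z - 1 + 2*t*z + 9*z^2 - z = 2*t + 9*z^2 + z*(2*t + 9)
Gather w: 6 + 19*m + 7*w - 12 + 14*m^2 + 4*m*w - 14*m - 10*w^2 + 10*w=14*m^2 + 5*m - 10*w^2 + w*(4*m + 17) - 6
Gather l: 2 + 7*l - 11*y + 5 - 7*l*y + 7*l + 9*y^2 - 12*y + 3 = l*(14 - 7*y) + 9*y^2 - 23*y + 10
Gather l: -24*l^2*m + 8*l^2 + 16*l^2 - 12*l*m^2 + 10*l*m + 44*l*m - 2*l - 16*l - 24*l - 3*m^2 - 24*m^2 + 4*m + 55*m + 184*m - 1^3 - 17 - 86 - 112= l^2*(24 - 24*m) + l*(-12*m^2 + 54*m - 42) - 27*m^2 + 243*m - 216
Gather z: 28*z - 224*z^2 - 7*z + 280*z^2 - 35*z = 56*z^2 - 14*z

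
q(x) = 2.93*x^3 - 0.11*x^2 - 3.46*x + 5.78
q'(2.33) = 43.75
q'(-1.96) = 30.74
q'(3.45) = 100.40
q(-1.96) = -9.92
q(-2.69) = -42.74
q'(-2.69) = 60.74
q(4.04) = 183.21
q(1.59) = 11.78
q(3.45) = 112.85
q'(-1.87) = 27.69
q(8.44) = 1730.29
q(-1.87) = -7.29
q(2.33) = 34.18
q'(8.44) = 620.83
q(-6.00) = -610.30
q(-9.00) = -2107.96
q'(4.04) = 139.12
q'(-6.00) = 314.30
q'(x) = 8.79*x^2 - 0.22*x - 3.46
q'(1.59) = 18.41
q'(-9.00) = 710.51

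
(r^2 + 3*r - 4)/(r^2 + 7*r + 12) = (r - 1)/(r + 3)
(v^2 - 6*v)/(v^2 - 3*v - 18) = v/(v + 3)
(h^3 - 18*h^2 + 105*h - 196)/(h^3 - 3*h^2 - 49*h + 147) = (h^2 - 11*h + 28)/(h^2 + 4*h - 21)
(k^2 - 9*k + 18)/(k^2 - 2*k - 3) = (k - 6)/(k + 1)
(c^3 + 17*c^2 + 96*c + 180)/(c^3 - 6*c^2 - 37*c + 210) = (c^2 + 11*c + 30)/(c^2 - 12*c + 35)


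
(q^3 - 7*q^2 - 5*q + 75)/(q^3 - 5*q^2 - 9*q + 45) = (q - 5)/(q - 3)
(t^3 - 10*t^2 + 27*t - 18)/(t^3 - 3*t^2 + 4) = (t^3 - 10*t^2 + 27*t - 18)/(t^3 - 3*t^2 + 4)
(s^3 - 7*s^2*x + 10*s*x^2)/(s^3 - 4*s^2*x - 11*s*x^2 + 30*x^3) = s/(s + 3*x)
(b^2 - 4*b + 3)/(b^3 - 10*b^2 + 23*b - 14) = (b - 3)/(b^2 - 9*b + 14)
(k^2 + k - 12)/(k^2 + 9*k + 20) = (k - 3)/(k + 5)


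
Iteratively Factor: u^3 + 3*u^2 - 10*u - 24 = (u + 4)*(u^2 - u - 6) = (u - 3)*(u + 4)*(u + 2)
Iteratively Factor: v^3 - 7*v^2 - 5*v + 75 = (v - 5)*(v^2 - 2*v - 15) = (v - 5)*(v + 3)*(v - 5)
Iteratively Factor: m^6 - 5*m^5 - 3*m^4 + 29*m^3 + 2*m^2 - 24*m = (m - 3)*(m^5 - 2*m^4 - 9*m^3 + 2*m^2 + 8*m) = (m - 3)*(m + 1)*(m^4 - 3*m^3 - 6*m^2 + 8*m) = (m - 3)*(m - 1)*(m + 1)*(m^3 - 2*m^2 - 8*m) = m*(m - 3)*(m - 1)*(m + 1)*(m^2 - 2*m - 8) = m*(m - 4)*(m - 3)*(m - 1)*(m + 1)*(m + 2)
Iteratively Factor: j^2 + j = (j + 1)*(j)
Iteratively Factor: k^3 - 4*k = (k - 2)*(k^2 + 2*k) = (k - 2)*(k + 2)*(k)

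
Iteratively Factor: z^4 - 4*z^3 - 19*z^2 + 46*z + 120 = (z - 4)*(z^3 - 19*z - 30) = (z - 5)*(z - 4)*(z^2 + 5*z + 6) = (z - 5)*(z - 4)*(z + 2)*(z + 3)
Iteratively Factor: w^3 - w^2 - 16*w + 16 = (w + 4)*(w^2 - 5*w + 4) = (w - 1)*(w + 4)*(w - 4)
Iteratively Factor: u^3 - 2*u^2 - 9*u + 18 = (u - 3)*(u^2 + u - 6) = (u - 3)*(u - 2)*(u + 3)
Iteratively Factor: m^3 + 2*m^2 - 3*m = (m - 1)*(m^2 + 3*m) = (m - 1)*(m + 3)*(m)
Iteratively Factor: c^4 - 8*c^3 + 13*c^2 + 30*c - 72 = (c - 3)*(c^3 - 5*c^2 - 2*c + 24) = (c - 3)^2*(c^2 - 2*c - 8) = (c - 4)*(c - 3)^2*(c + 2)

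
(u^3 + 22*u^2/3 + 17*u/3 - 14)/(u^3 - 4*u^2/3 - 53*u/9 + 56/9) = 3*(u + 6)/(3*u - 8)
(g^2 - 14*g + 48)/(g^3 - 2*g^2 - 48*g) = (g - 6)/(g*(g + 6))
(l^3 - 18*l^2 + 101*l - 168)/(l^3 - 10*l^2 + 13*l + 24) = (l - 7)/(l + 1)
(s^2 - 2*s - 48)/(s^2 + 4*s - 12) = (s - 8)/(s - 2)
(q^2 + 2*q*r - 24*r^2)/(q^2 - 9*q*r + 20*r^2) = (q + 6*r)/(q - 5*r)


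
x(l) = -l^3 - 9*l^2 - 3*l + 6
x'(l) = -3*l^2 - 18*l - 3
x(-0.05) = 6.13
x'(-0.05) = -2.11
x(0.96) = -6.06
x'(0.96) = -23.04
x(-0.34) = 6.02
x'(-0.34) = 2.77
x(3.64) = -172.39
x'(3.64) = -108.27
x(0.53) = 1.73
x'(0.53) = -13.38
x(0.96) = -6.06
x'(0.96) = -23.04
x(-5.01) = -79.12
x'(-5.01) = 11.88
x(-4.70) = -74.89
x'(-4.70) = 15.33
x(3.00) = -111.00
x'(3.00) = -84.00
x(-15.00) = 1401.00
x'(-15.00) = -408.00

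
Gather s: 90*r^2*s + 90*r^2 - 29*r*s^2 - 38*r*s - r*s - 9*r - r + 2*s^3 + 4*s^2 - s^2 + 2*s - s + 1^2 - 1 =90*r^2 - 10*r + 2*s^3 + s^2*(3 - 29*r) + s*(90*r^2 - 39*r + 1)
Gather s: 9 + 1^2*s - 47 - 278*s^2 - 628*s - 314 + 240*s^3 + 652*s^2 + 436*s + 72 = 240*s^3 + 374*s^2 - 191*s - 280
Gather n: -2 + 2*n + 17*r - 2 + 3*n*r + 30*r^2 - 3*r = n*(3*r + 2) + 30*r^2 + 14*r - 4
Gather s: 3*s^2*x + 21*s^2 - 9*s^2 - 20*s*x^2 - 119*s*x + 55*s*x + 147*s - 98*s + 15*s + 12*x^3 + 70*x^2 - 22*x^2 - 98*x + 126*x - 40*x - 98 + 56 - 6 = s^2*(3*x + 12) + s*(-20*x^2 - 64*x + 64) + 12*x^3 + 48*x^2 - 12*x - 48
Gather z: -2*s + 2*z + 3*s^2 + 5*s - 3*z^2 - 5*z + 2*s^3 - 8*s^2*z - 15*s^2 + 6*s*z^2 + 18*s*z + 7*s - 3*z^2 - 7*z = 2*s^3 - 12*s^2 + 10*s + z^2*(6*s - 6) + z*(-8*s^2 + 18*s - 10)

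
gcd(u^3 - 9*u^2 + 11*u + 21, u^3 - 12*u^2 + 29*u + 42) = u^2 - 6*u - 7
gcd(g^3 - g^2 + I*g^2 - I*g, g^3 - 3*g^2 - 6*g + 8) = g - 1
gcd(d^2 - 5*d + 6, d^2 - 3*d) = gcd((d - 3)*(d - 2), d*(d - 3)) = d - 3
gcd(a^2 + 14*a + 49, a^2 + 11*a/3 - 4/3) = 1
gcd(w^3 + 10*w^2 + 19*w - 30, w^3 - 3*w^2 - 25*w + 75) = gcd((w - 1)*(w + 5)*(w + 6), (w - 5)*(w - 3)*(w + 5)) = w + 5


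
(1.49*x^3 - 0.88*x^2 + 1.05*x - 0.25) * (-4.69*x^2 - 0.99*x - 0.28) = -6.9881*x^5 + 2.6521*x^4 - 4.4705*x^3 + 0.3794*x^2 - 0.0465*x + 0.07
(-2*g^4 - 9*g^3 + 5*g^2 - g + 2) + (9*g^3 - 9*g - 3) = -2*g^4 + 5*g^2 - 10*g - 1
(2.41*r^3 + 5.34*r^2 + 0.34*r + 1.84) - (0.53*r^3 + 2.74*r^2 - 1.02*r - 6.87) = 1.88*r^3 + 2.6*r^2 + 1.36*r + 8.71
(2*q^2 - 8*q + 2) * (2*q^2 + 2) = 4*q^4 - 16*q^3 + 8*q^2 - 16*q + 4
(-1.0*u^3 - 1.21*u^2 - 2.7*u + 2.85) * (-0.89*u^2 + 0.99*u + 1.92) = 0.89*u^5 + 0.0869*u^4 - 0.7149*u^3 - 7.5327*u^2 - 2.3625*u + 5.472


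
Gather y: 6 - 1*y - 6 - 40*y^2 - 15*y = -40*y^2 - 16*y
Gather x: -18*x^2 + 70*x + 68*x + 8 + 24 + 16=-18*x^2 + 138*x + 48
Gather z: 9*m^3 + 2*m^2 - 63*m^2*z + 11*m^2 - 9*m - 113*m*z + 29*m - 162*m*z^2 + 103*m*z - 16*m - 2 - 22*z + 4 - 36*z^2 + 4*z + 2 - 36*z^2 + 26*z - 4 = 9*m^3 + 13*m^2 + 4*m + z^2*(-162*m - 72) + z*(-63*m^2 - 10*m + 8)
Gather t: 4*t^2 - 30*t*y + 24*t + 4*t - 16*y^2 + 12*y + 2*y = 4*t^2 + t*(28 - 30*y) - 16*y^2 + 14*y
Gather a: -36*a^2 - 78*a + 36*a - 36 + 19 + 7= -36*a^2 - 42*a - 10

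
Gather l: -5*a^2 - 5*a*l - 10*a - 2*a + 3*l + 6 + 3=-5*a^2 - 12*a + l*(3 - 5*a) + 9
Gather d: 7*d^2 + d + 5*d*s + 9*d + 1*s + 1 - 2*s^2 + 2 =7*d^2 + d*(5*s + 10) - 2*s^2 + s + 3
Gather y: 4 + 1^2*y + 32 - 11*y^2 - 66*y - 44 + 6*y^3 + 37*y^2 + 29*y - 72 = 6*y^3 + 26*y^2 - 36*y - 80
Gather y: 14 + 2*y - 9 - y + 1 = y + 6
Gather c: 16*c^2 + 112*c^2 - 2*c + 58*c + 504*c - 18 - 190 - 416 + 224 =128*c^2 + 560*c - 400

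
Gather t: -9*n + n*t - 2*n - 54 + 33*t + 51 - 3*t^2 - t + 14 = -11*n - 3*t^2 + t*(n + 32) + 11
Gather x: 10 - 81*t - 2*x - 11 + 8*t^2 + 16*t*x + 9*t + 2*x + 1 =8*t^2 + 16*t*x - 72*t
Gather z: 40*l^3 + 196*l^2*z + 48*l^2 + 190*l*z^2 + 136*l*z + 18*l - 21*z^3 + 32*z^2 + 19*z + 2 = 40*l^3 + 48*l^2 + 18*l - 21*z^3 + z^2*(190*l + 32) + z*(196*l^2 + 136*l + 19) + 2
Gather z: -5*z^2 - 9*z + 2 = -5*z^2 - 9*z + 2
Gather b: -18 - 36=-54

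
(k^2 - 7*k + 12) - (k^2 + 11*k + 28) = -18*k - 16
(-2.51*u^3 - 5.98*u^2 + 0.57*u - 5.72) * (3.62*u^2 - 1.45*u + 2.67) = -9.0862*u^5 - 18.0081*u^4 + 4.0327*u^3 - 37.4995*u^2 + 9.8159*u - 15.2724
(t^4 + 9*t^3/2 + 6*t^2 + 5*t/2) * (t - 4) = t^5 + t^4/2 - 12*t^3 - 43*t^2/2 - 10*t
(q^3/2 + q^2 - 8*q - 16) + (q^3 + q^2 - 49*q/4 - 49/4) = 3*q^3/2 + 2*q^2 - 81*q/4 - 113/4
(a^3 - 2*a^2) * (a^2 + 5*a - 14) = a^5 + 3*a^4 - 24*a^3 + 28*a^2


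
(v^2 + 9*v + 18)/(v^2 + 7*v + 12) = (v + 6)/(v + 4)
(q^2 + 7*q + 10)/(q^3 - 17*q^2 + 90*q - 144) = (q^2 + 7*q + 10)/(q^3 - 17*q^2 + 90*q - 144)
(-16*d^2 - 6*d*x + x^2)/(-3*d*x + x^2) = (16*d^2 + 6*d*x - x^2)/(x*(3*d - x))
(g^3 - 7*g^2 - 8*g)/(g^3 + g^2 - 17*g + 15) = g*(g^2 - 7*g - 8)/(g^3 + g^2 - 17*g + 15)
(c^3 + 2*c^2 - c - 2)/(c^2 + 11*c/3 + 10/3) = 3*(c^2 - 1)/(3*c + 5)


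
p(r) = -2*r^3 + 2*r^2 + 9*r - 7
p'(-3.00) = -57.00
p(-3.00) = 38.00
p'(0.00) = 9.00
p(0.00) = -7.00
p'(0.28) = 9.65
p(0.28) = -4.37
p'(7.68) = -314.17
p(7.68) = -725.88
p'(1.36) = 3.34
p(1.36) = 3.91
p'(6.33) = -206.09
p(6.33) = -377.16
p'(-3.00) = -57.00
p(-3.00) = 38.00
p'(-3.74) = -89.89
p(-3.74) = 91.94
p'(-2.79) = -48.86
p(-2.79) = 26.89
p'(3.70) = -58.34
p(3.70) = -47.63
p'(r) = -6*r^2 + 4*r + 9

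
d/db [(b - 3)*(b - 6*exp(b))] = b - (b - 3)*(6*exp(b) - 1) - 6*exp(b)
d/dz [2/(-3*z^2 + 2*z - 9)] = 4*(3*z - 1)/(3*z^2 - 2*z + 9)^2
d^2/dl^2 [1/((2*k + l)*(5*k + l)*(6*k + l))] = 2*(1924*k^4 + 1848*k^3*l + 663*k^2*l^2 + 104*k*l^3 + 6*l^4)/(216000*k^9 + 561600*k^8*l + 627120*k^7*l^2 + 394768*k^6*l^3 + 154596*k^5*l^4 + 39156*k^4*l^5 + 6433*k^3*l^6 + 663*k^2*l^7 + 39*k*l^8 + l^9)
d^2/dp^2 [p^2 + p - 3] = 2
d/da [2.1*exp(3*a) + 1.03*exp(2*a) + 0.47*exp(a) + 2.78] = (6.3*exp(2*a) + 2.06*exp(a) + 0.47)*exp(a)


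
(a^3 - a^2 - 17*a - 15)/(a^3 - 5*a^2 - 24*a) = (a^2 - 4*a - 5)/(a*(a - 8))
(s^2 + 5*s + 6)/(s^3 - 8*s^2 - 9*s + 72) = (s + 2)/(s^2 - 11*s + 24)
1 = 1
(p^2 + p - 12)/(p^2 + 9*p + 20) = (p - 3)/(p + 5)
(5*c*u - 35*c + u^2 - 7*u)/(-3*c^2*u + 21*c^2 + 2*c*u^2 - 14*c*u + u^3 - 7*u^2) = (5*c + u)/(-3*c^2 + 2*c*u + u^2)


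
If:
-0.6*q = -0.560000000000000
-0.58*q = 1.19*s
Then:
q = 0.93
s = -0.45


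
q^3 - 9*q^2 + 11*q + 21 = (q - 7)*(q - 3)*(q + 1)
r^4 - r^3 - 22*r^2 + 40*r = r*(r - 4)*(r - 2)*(r + 5)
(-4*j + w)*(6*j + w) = -24*j^2 + 2*j*w + w^2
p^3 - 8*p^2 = p^2*(p - 8)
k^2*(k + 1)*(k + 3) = k^4 + 4*k^3 + 3*k^2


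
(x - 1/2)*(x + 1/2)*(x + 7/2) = x^3 + 7*x^2/2 - x/4 - 7/8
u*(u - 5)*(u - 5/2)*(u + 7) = u^4 - u^3/2 - 40*u^2 + 175*u/2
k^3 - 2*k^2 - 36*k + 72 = (k - 6)*(k - 2)*(k + 6)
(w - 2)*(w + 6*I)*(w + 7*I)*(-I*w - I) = -I*w^4 + 13*w^3 + I*w^3 - 13*w^2 + 44*I*w^2 - 26*w - 42*I*w - 84*I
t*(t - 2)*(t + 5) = t^3 + 3*t^2 - 10*t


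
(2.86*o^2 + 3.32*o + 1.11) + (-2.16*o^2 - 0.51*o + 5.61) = 0.7*o^2 + 2.81*o + 6.72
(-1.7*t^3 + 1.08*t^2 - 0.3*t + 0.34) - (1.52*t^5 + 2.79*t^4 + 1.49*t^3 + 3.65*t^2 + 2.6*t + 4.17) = -1.52*t^5 - 2.79*t^4 - 3.19*t^3 - 2.57*t^2 - 2.9*t - 3.83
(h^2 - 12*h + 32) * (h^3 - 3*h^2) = h^5 - 15*h^4 + 68*h^3 - 96*h^2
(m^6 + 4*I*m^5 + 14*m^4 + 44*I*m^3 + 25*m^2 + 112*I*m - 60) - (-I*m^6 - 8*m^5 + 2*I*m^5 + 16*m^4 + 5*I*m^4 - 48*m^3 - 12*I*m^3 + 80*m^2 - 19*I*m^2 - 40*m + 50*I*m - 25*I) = m^6 + I*m^6 + 8*m^5 + 2*I*m^5 - 2*m^4 - 5*I*m^4 + 48*m^3 + 56*I*m^3 - 55*m^2 + 19*I*m^2 + 40*m + 62*I*m - 60 + 25*I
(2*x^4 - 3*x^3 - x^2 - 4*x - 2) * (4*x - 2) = 8*x^5 - 16*x^4 + 2*x^3 - 14*x^2 + 4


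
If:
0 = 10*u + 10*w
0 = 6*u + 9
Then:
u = -3/2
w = 3/2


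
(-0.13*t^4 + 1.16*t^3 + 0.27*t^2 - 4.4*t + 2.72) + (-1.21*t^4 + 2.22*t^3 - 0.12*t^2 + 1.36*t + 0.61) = -1.34*t^4 + 3.38*t^3 + 0.15*t^2 - 3.04*t + 3.33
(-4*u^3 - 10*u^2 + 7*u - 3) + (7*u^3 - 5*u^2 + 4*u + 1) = 3*u^3 - 15*u^2 + 11*u - 2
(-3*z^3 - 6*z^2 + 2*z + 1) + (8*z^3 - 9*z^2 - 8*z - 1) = 5*z^3 - 15*z^2 - 6*z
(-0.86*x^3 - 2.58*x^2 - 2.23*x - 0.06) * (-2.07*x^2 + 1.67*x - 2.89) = 1.7802*x^5 + 3.9044*x^4 + 2.7929*x^3 + 3.8563*x^2 + 6.3445*x + 0.1734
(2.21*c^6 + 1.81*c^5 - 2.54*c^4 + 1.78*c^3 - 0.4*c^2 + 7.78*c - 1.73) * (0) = 0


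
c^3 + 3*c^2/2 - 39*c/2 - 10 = (c - 4)*(c + 1/2)*(c + 5)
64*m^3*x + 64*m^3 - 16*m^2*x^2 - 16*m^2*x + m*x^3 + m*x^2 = (-8*m + x)^2*(m*x + m)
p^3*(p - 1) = p^4 - p^3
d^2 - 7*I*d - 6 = (d - 6*I)*(d - I)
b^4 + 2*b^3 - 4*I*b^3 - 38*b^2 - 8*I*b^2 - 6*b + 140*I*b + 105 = (b - 5)*(b + 7)*(b - 3*I)*(b - I)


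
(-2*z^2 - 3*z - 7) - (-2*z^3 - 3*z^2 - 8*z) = 2*z^3 + z^2 + 5*z - 7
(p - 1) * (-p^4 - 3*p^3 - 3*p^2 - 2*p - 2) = -p^5 - 2*p^4 + p^2 + 2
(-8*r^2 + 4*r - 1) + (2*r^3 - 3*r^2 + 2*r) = 2*r^3 - 11*r^2 + 6*r - 1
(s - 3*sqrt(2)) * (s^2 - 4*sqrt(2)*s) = s^3 - 7*sqrt(2)*s^2 + 24*s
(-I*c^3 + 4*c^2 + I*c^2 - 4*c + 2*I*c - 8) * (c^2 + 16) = -I*c^5 + 4*c^4 + I*c^4 - 4*c^3 - 14*I*c^3 + 56*c^2 + 16*I*c^2 - 64*c + 32*I*c - 128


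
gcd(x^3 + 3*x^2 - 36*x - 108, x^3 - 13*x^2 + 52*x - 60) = x - 6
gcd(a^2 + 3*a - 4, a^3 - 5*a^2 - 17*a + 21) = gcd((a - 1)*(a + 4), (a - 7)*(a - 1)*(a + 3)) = a - 1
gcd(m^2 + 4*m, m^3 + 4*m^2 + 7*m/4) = m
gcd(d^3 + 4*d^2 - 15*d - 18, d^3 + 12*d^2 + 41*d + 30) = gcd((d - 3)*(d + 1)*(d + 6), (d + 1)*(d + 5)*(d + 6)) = d^2 + 7*d + 6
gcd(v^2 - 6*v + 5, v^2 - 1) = v - 1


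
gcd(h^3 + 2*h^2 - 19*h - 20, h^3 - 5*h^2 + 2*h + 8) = h^2 - 3*h - 4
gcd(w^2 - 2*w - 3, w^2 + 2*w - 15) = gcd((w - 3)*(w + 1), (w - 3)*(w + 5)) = w - 3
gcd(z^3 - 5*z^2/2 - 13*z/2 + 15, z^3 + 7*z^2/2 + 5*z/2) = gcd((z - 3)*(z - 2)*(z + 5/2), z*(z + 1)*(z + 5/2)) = z + 5/2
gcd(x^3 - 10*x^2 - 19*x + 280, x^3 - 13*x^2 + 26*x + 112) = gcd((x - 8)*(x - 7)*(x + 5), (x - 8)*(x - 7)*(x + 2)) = x^2 - 15*x + 56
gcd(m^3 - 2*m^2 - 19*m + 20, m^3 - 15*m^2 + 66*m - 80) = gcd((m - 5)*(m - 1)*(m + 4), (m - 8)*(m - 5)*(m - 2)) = m - 5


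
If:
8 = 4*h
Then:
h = 2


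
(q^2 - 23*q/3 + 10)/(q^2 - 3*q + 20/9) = 3*(q - 6)/(3*q - 4)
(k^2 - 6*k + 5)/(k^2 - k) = (k - 5)/k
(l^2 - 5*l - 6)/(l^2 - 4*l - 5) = (l - 6)/(l - 5)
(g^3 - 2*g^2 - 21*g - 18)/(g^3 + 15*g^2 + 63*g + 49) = (g^2 - 3*g - 18)/(g^2 + 14*g + 49)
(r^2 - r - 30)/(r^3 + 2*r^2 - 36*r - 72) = (r + 5)/(r^2 + 8*r + 12)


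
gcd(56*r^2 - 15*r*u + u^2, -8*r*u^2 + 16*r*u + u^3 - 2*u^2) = 8*r - u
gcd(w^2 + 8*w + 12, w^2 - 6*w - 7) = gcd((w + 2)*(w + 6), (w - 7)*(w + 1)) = 1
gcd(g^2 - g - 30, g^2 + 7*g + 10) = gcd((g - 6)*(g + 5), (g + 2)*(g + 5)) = g + 5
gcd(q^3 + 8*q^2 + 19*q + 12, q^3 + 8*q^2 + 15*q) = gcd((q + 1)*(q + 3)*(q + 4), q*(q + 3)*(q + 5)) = q + 3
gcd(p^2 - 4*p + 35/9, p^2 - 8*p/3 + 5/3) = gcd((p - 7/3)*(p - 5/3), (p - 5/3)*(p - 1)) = p - 5/3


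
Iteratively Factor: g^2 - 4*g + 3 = (g - 1)*(g - 3)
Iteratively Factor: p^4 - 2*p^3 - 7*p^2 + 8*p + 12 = (p - 3)*(p^3 + p^2 - 4*p - 4) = (p - 3)*(p + 2)*(p^2 - p - 2) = (p - 3)*(p - 2)*(p + 2)*(p + 1)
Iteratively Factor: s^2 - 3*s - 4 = (s + 1)*(s - 4)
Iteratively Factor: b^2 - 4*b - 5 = (b + 1)*(b - 5)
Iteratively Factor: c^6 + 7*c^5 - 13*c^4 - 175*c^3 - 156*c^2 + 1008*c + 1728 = (c + 4)*(c^5 + 3*c^4 - 25*c^3 - 75*c^2 + 144*c + 432) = (c - 4)*(c + 4)*(c^4 + 7*c^3 + 3*c^2 - 63*c - 108) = (c - 4)*(c + 3)*(c + 4)*(c^3 + 4*c^2 - 9*c - 36) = (c - 4)*(c - 3)*(c + 3)*(c + 4)*(c^2 + 7*c + 12) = (c - 4)*(c - 3)*(c + 3)*(c + 4)^2*(c + 3)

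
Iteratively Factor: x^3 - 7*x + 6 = (x - 2)*(x^2 + 2*x - 3) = (x - 2)*(x - 1)*(x + 3)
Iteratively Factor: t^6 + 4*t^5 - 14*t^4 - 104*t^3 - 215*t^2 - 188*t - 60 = (t - 5)*(t^5 + 9*t^4 + 31*t^3 + 51*t^2 + 40*t + 12) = (t - 5)*(t + 2)*(t^4 + 7*t^3 + 17*t^2 + 17*t + 6) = (t - 5)*(t + 2)^2*(t^3 + 5*t^2 + 7*t + 3) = (t - 5)*(t + 1)*(t + 2)^2*(t^2 + 4*t + 3) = (t - 5)*(t + 1)^2*(t + 2)^2*(t + 3)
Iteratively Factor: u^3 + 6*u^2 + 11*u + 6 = (u + 2)*(u^2 + 4*u + 3) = (u + 2)*(u + 3)*(u + 1)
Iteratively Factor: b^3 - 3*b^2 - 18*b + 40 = (b - 2)*(b^2 - b - 20) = (b - 5)*(b - 2)*(b + 4)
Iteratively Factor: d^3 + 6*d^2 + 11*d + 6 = (d + 3)*(d^2 + 3*d + 2) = (d + 2)*(d + 3)*(d + 1)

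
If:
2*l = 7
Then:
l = 7/2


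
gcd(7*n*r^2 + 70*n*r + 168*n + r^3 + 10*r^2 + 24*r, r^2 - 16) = r + 4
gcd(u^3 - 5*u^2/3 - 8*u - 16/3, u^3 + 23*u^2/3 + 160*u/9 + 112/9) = u + 4/3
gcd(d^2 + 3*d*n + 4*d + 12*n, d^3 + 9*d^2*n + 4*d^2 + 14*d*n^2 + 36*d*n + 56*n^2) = d + 4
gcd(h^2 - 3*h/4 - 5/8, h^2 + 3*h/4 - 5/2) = h - 5/4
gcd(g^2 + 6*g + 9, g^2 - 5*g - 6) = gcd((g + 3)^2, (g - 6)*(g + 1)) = 1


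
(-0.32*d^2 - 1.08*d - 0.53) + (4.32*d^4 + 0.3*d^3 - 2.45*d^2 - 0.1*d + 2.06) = 4.32*d^4 + 0.3*d^3 - 2.77*d^2 - 1.18*d + 1.53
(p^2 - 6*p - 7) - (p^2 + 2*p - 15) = 8 - 8*p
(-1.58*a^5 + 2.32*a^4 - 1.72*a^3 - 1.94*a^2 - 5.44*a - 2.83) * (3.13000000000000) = -4.9454*a^5 + 7.2616*a^4 - 5.3836*a^3 - 6.0722*a^2 - 17.0272*a - 8.8579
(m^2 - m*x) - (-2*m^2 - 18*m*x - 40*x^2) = 3*m^2 + 17*m*x + 40*x^2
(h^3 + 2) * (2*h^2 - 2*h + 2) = 2*h^5 - 2*h^4 + 2*h^3 + 4*h^2 - 4*h + 4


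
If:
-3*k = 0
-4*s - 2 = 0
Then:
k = 0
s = -1/2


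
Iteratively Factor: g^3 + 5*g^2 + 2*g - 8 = (g + 4)*(g^2 + g - 2) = (g + 2)*(g + 4)*(g - 1)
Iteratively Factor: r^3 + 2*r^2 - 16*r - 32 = (r - 4)*(r^2 + 6*r + 8) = (r - 4)*(r + 4)*(r + 2)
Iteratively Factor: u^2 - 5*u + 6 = (u - 2)*(u - 3)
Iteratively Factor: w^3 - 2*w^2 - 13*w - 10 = (w + 2)*(w^2 - 4*w - 5) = (w + 1)*(w + 2)*(w - 5)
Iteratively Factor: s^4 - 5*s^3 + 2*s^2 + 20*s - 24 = (s - 3)*(s^3 - 2*s^2 - 4*s + 8) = (s - 3)*(s - 2)*(s^2 - 4) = (s - 3)*(s - 2)^2*(s + 2)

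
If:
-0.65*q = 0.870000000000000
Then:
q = -1.34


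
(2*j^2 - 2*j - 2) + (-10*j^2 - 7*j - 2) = -8*j^2 - 9*j - 4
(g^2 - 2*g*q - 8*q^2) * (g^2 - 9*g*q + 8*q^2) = g^4 - 11*g^3*q + 18*g^2*q^2 + 56*g*q^3 - 64*q^4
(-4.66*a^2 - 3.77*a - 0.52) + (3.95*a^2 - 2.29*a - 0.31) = -0.71*a^2 - 6.06*a - 0.83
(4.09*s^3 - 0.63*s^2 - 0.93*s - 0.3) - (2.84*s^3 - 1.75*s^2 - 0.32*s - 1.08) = 1.25*s^3 + 1.12*s^2 - 0.61*s + 0.78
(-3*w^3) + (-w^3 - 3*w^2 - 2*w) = -4*w^3 - 3*w^2 - 2*w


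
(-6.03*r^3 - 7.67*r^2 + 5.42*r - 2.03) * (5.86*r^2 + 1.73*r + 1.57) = -35.3358*r^5 - 55.3781*r^4 + 9.025*r^3 - 14.5611*r^2 + 4.9975*r - 3.1871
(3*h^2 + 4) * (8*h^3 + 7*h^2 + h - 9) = 24*h^5 + 21*h^4 + 35*h^3 + h^2 + 4*h - 36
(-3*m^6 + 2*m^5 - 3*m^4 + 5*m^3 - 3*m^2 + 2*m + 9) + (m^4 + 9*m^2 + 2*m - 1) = -3*m^6 + 2*m^5 - 2*m^4 + 5*m^3 + 6*m^2 + 4*m + 8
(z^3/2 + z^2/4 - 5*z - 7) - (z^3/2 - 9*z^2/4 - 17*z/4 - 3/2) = 5*z^2/2 - 3*z/4 - 11/2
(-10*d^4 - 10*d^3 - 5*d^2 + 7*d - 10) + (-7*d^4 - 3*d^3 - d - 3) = -17*d^4 - 13*d^3 - 5*d^2 + 6*d - 13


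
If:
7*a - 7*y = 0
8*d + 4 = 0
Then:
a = y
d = -1/2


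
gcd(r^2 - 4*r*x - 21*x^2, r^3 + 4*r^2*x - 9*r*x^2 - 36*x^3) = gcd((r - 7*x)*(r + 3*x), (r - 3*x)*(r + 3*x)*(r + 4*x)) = r + 3*x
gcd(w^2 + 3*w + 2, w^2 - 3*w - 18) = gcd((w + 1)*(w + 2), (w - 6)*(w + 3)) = 1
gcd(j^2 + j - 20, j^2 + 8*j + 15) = j + 5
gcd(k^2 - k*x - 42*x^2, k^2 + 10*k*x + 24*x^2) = k + 6*x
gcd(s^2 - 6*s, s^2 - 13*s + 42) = s - 6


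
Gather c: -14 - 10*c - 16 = -10*c - 30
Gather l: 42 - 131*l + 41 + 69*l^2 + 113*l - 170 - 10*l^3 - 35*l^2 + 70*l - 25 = -10*l^3 + 34*l^2 + 52*l - 112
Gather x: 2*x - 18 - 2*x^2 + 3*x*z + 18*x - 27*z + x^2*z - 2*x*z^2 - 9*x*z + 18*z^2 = x^2*(z - 2) + x*(-2*z^2 - 6*z + 20) + 18*z^2 - 27*z - 18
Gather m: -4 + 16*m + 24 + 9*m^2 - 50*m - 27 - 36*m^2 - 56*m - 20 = -27*m^2 - 90*m - 27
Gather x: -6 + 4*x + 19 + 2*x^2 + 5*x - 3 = 2*x^2 + 9*x + 10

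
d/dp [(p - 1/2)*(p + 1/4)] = 2*p - 1/4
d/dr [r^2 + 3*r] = 2*r + 3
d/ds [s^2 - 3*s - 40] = 2*s - 3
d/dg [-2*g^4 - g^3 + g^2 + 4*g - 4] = -8*g^3 - 3*g^2 + 2*g + 4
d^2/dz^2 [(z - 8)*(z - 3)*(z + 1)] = 6*z - 20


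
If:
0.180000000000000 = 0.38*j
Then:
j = 0.47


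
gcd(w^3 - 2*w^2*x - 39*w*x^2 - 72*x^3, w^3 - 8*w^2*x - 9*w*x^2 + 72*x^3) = -w^2 + 5*w*x + 24*x^2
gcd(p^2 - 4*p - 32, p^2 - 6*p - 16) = p - 8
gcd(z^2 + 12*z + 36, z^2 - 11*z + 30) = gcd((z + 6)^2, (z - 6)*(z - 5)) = 1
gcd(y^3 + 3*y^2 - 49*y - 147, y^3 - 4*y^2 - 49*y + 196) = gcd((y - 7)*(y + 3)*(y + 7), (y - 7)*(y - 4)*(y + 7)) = y^2 - 49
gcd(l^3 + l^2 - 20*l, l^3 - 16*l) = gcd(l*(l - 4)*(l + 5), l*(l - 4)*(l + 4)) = l^2 - 4*l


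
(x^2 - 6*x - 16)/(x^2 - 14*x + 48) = (x + 2)/(x - 6)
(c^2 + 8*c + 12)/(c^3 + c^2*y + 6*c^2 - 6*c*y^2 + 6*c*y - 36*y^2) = (-c - 2)/(-c^2 - c*y + 6*y^2)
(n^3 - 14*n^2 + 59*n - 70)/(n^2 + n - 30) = (n^2 - 9*n + 14)/(n + 6)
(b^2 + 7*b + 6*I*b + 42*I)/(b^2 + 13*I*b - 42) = (b + 7)/(b + 7*I)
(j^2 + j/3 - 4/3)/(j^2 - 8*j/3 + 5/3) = (3*j + 4)/(3*j - 5)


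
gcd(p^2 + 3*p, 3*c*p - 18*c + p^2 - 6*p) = 1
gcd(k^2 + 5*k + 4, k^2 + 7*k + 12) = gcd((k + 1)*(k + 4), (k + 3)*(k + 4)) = k + 4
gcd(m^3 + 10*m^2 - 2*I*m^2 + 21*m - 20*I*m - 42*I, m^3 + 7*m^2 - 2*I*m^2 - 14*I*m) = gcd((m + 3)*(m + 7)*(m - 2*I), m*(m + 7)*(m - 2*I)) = m^2 + m*(7 - 2*I) - 14*I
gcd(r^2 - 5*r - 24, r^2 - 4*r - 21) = r + 3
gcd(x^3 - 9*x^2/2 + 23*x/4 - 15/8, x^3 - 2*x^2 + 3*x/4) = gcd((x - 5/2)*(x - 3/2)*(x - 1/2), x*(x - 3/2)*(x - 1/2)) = x^2 - 2*x + 3/4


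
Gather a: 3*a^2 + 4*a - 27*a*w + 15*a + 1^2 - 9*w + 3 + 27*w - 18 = 3*a^2 + a*(19 - 27*w) + 18*w - 14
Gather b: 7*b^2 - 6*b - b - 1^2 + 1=7*b^2 - 7*b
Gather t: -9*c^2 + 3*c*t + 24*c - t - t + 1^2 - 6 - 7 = -9*c^2 + 24*c + t*(3*c - 2) - 12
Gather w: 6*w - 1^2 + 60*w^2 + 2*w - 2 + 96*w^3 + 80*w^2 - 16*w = 96*w^3 + 140*w^2 - 8*w - 3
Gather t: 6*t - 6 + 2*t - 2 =8*t - 8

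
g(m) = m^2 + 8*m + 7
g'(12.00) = 32.00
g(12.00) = 247.00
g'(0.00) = 8.00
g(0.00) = 7.00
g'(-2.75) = 2.50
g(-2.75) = -7.44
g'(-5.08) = -2.16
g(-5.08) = -7.83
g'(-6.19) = -4.38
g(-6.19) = -4.20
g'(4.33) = 16.66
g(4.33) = 60.39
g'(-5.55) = -3.10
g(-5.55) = -6.60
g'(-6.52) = -5.04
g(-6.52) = -2.65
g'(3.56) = 15.12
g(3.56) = 48.15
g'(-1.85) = 4.30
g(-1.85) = -4.38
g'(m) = 2*m + 8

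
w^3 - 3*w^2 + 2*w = w*(w - 2)*(w - 1)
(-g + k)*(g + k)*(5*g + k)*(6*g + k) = -30*g^4 - 11*g^3*k + 29*g^2*k^2 + 11*g*k^3 + k^4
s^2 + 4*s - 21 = (s - 3)*(s + 7)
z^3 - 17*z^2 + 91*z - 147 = (z - 7)^2*(z - 3)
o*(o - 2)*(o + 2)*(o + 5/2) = o^4 + 5*o^3/2 - 4*o^2 - 10*o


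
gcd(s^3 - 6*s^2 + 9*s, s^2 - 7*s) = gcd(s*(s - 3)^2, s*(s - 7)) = s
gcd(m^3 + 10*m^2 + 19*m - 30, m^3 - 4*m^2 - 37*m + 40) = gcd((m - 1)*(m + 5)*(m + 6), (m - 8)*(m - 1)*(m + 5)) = m^2 + 4*m - 5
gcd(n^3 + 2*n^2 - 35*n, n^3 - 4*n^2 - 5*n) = n^2 - 5*n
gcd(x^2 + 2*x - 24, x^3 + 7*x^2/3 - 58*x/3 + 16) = x + 6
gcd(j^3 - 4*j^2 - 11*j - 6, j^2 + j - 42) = j - 6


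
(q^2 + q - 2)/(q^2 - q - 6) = (q - 1)/(q - 3)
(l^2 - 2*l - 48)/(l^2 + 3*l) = (l^2 - 2*l - 48)/(l*(l + 3))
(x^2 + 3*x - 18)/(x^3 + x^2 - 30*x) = (x - 3)/(x*(x - 5))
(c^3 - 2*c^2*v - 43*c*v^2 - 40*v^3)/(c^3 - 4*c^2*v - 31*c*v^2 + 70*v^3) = (c^2 - 7*c*v - 8*v^2)/(c^2 - 9*c*v + 14*v^2)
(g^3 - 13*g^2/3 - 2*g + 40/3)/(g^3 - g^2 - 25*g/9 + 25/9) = 3*(g^2 - 6*g + 8)/(3*g^2 - 8*g + 5)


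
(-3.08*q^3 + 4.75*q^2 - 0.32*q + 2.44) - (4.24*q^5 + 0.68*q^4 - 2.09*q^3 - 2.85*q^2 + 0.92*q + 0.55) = -4.24*q^5 - 0.68*q^4 - 0.99*q^3 + 7.6*q^2 - 1.24*q + 1.89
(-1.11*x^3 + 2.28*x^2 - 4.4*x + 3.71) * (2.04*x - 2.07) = -2.2644*x^4 + 6.9489*x^3 - 13.6956*x^2 + 16.6764*x - 7.6797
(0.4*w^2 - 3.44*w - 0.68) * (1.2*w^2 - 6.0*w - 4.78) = 0.48*w^4 - 6.528*w^3 + 17.912*w^2 + 20.5232*w + 3.2504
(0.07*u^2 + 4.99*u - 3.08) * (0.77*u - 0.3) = 0.0539*u^3 + 3.8213*u^2 - 3.8686*u + 0.924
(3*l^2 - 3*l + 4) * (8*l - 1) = 24*l^3 - 27*l^2 + 35*l - 4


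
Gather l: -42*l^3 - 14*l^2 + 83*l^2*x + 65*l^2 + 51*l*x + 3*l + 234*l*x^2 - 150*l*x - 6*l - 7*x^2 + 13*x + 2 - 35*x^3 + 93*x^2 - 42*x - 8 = -42*l^3 + l^2*(83*x + 51) + l*(234*x^2 - 99*x - 3) - 35*x^3 + 86*x^2 - 29*x - 6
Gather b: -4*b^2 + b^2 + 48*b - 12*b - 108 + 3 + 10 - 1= -3*b^2 + 36*b - 96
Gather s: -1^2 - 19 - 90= -110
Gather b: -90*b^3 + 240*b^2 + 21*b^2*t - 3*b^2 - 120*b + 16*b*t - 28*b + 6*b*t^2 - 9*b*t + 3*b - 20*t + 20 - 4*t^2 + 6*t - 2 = -90*b^3 + b^2*(21*t + 237) + b*(6*t^2 + 7*t - 145) - 4*t^2 - 14*t + 18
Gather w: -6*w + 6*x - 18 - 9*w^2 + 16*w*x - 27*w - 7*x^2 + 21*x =-9*w^2 + w*(16*x - 33) - 7*x^2 + 27*x - 18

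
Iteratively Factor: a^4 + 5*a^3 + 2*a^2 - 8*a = (a + 4)*(a^3 + a^2 - 2*a) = a*(a + 4)*(a^2 + a - 2) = a*(a - 1)*(a + 4)*(a + 2)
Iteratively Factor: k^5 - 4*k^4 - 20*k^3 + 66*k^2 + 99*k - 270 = (k + 3)*(k^4 - 7*k^3 + k^2 + 63*k - 90) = (k - 3)*(k + 3)*(k^3 - 4*k^2 - 11*k + 30) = (k - 3)*(k + 3)^2*(k^2 - 7*k + 10) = (k - 3)*(k - 2)*(k + 3)^2*(k - 5)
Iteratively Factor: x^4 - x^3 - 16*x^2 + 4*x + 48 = (x + 2)*(x^3 - 3*x^2 - 10*x + 24) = (x + 2)*(x + 3)*(x^2 - 6*x + 8) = (x - 2)*(x + 2)*(x + 3)*(x - 4)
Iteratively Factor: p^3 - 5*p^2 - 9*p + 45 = (p + 3)*(p^2 - 8*p + 15) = (p - 5)*(p + 3)*(p - 3)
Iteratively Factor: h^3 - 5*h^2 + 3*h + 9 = (h - 3)*(h^2 - 2*h - 3) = (h - 3)*(h + 1)*(h - 3)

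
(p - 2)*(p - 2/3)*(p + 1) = p^3 - 5*p^2/3 - 4*p/3 + 4/3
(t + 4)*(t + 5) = t^2 + 9*t + 20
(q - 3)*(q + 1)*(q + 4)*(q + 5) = q^4 + 7*q^3 - q^2 - 67*q - 60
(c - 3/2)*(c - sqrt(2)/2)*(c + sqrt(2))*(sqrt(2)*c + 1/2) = sqrt(2)*c^4 - 3*sqrt(2)*c^3/2 + 3*c^3/2 - 9*c^2/4 - 3*sqrt(2)*c^2/4 - c/2 + 9*sqrt(2)*c/8 + 3/4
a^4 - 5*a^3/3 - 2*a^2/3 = a^2*(a - 2)*(a + 1/3)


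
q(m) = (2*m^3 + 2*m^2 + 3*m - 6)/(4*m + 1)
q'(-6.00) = -5.57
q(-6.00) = 16.70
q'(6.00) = 6.42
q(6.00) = 20.64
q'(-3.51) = -2.98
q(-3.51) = 6.01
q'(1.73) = 2.53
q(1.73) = 1.96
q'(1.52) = 2.43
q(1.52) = 1.44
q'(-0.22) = 1849.11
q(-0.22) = -54.87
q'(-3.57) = -3.04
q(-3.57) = 6.19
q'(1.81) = 2.58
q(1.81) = 2.17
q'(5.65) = 6.07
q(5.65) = 18.45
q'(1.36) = 2.38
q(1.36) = 1.06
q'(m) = (6*m^2 + 4*m + 3)/(4*m + 1) - 4*(2*m^3 + 2*m^2 + 3*m - 6)/(4*m + 1)^2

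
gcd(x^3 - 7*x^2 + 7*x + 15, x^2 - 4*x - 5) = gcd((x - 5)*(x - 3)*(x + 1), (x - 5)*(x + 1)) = x^2 - 4*x - 5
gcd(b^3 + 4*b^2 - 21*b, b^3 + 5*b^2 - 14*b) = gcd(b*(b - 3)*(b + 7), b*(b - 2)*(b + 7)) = b^2 + 7*b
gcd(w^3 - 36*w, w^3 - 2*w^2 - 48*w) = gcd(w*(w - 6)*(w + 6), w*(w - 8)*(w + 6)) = w^2 + 6*w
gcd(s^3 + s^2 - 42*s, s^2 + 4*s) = s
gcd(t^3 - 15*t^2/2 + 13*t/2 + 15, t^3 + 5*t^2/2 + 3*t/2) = t + 1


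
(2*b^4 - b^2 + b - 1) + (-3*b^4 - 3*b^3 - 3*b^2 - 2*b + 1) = -b^4 - 3*b^3 - 4*b^2 - b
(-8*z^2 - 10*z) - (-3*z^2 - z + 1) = -5*z^2 - 9*z - 1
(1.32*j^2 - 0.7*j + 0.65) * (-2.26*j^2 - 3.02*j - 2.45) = -2.9832*j^4 - 2.4044*j^3 - 2.589*j^2 - 0.248*j - 1.5925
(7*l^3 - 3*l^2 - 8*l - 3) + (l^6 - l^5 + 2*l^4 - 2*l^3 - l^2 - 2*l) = l^6 - l^5 + 2*l^4 + 5*l^3 - 4*l^2 - 10*l - 3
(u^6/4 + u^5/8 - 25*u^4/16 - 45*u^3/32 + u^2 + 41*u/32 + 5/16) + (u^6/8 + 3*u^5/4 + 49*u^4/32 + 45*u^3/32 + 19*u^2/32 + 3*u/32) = 3*u^6/8 + 7*u^5/8 - u^4/32 + 51*u^2/32 + 11*u/8 + 5/16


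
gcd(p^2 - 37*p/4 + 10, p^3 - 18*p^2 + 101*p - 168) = p - 8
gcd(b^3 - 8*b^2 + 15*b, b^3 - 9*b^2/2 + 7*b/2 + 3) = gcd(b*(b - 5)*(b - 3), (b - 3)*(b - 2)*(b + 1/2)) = b - 3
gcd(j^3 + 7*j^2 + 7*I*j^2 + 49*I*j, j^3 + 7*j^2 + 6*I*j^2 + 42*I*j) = j^2 + 7*j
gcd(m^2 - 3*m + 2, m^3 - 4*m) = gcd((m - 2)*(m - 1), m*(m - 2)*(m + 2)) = m - 2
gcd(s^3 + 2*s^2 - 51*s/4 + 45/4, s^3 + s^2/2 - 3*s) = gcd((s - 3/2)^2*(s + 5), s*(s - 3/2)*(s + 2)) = s - 3/2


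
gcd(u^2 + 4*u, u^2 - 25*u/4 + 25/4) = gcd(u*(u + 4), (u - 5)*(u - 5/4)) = 1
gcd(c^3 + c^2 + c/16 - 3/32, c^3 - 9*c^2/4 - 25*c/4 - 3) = c + 3/4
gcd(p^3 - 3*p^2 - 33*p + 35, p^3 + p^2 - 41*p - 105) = p^2 - 2*p - 35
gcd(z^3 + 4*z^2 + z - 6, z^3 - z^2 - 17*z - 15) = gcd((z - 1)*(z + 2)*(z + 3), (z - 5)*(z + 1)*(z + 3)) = z + 3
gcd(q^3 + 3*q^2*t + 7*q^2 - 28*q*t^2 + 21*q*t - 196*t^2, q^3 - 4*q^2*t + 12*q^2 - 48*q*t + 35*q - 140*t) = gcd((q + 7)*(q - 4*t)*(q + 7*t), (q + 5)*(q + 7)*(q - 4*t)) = q^2 - 4*q*t + 7*q - 28*t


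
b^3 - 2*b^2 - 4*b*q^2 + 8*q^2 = (b - 2)*(b - 2*q)*(b + 2*q)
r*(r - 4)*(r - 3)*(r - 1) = r^4 - 8*r^3 + 19*r^2 - 12*r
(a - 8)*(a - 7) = a^2 - 15*a + 56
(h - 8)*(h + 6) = h^2 - 2*h - 48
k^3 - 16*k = k*(k - 4)*(k + 4)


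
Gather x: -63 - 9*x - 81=-9*x - 144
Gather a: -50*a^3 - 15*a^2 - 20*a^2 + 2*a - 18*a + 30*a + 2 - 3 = -50*a^3 - 35*a^2 + 14*a - 1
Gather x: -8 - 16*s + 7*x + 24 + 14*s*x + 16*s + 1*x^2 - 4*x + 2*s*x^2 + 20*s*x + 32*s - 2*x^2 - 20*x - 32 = 32*s + x^2*(2*s - 1) + x*(34*s - 17) - 16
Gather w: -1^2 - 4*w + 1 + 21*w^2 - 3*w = 21*w^2 - 7*w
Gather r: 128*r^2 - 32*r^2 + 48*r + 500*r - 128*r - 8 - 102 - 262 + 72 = 96*r^2 + 420*r - 300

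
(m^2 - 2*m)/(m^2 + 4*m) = (m - 2)/(m + 4)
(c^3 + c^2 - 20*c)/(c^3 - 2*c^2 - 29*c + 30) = c*(c - 4)/(c^2 - 7*c + 6)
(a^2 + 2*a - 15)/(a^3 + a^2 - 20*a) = (a - 3)/(a*(a - 4))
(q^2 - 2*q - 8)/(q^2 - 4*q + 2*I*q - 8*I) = (q + 2)/(q + 2*I)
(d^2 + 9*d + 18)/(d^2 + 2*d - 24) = (d + 3)/(d - 4)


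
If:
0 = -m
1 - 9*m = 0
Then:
No Solution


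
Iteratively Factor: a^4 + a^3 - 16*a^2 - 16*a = (a + 1)*(a^3 - 16*a) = (a + 1)*(a + 4)*(a^2 - 4*a) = a*(a + 1)*(a + 4)*(a - 4)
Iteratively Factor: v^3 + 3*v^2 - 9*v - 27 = (v + 3)*(v^2 - 9) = (v - 3)*(v + 3)*(v + 3)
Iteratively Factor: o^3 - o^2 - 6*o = (o)*(o^2 - o - 6) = o*(o - 3)*(o + 2)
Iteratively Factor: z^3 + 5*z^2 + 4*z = (z)*(z^2 + 5*z + 4) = z*(z + 1)*(z + 4)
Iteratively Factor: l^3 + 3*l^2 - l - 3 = (l + 1)*(l^2 + 2*l - 3) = (l - 1)*(l + 1)*(l + 3)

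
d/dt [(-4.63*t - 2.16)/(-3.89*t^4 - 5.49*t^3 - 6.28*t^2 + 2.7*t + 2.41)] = (18.0107*t^4 + 25.4187*t^3 + 29.0764*t^2 - 12.501*t - (4.63*t + 2.16)*(15.56*t^3 + 16.47*t^2 + 12.56*t - 2.7) - 11.1583)/(3.89*t^4 + 5.49*t^3 + 6.28*t^2 - 2.7*t - 2.41)^2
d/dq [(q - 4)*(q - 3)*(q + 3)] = 3*q^2 - 8*q - 9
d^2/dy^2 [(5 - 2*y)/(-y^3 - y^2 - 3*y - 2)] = 2*((2*y - 5)*(3*y^2 + 2*y + 3)^2 - (6*y^2 + 4*y + (2*y - 5)*(3*y + 1) + 6)*(y^3 + y^2 + 3*y + 2))/(y^3 + y^2 + 3*y + 2)^3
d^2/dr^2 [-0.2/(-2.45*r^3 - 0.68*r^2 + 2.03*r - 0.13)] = (-(2.94*r + 0.272)*(2.45*r^3 + 0.68*r^2 - 2.03*r + 0.13) + 0.2*(7.35*r^2 + 1.36*r - 2.03)*(14.7*r^2 + 2.72*r - 4.06))/(2.45*r^3 + 0.68*r^2 - 2.03*r + 0.13)^3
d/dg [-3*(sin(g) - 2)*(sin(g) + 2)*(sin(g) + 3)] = 3*(-3*sin(g)^2 - 6*sin(g) + 4)*cos(g)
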